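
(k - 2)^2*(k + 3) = k^3 - k^2 - 8*k + 12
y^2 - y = y*(y - 1)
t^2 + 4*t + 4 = (t + 2)^2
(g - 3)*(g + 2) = g^2 - g - 6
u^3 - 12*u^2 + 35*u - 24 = (u - 8)*(u - 3)*(u - 1)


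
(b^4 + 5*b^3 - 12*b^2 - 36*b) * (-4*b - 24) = -4*b^5 - 44*b^4 - 72*b^3 + 432*b^2 + 864*b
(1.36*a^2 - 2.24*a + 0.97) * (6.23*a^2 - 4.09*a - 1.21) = 8.4728*a^4 - 19.5176*a^3 + 13.5591*a^2 - 1.2569*a - 1.1737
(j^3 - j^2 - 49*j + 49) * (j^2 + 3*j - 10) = j^5 + 2*j^4 - 62*j^3 - 88*j^2 + 637*j - 490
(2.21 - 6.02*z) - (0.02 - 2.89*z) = 2.19 - 3.13*z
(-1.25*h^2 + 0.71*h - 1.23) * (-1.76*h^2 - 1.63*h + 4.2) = 2.2*h^4 + 0.7879*h^3 - 4.2425*h^2 + 4.9869*h - 5.166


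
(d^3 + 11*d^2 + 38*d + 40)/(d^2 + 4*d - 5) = (d^2 + 6*d + 8)/(d - 1)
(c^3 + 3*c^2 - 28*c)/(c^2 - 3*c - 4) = c*(c + 7)/(c + 1)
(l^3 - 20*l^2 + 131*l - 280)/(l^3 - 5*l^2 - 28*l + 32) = (l^2 - 12*l + 35)/(l^2 + 3*l - 4)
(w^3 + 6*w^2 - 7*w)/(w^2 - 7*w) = (w^2 + 6*w - 7)/(w - 7)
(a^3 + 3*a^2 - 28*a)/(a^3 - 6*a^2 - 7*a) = (-a^2 - 3*a + 28)/(-a^2 + 6*a + 7)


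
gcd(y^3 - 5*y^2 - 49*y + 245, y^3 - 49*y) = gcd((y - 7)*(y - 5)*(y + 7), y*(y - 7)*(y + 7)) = y^2 - 49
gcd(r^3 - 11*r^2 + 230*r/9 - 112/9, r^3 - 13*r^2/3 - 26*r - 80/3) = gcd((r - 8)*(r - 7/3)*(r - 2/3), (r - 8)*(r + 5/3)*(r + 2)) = r - 8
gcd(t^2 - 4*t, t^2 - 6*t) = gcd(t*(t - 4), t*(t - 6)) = t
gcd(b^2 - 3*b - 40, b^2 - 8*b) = b - 8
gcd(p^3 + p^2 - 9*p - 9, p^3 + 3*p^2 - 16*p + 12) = 1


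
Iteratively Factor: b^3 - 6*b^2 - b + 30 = (b - 3)*(b^2 - 3*b - 10) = (b - 3)*(b + 2)*(b - 5)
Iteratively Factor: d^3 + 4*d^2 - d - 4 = (d + 4)*(d^2 - 1) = (d - 1)*(d + 4)*(d + 1)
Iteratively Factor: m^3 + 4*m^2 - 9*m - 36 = (m + 3)*(m^2 + m - 12) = (m - 3)*(m + 3)*(m + 4)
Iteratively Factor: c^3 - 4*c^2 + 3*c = (c)*(c^2 - 4*c + 3) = c*(c - 3)*(c - 1)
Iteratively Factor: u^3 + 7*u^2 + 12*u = (u + 3)*(u^2 + 4*u) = (u + 3)*(u + 4)*(u)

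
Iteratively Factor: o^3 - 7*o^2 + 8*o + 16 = (o + 1)*(o^2 - 8*o + 16) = (o - 4)*(o + 1)*(o - 4)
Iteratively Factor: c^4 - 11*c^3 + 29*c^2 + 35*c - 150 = (c + 2)*(c^3 - 13*c^2 + 55*c - 75) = (c - 3)*(c + 2)*(c^2 - 10*c + 25) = (c - 5)*(c - 3)*(c + 2)*(c - 5)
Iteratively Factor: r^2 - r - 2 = (r - 2)*(r + 1)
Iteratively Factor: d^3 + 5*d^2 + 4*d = (d + 4)*(d^2 + d) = (d + 1)*(d + 4)*(d)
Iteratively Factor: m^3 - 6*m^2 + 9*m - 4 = (m - 1)*(m^2 - 5*m + 4) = (m - 1)^2*(m - 4)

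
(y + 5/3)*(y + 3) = y^2 + 14*y/3 + 5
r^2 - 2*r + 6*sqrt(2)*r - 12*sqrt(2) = (r - 2)*(r + 6*sqrt(2))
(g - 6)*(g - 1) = g^2 - 7*g + 6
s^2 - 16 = (s - 4)*(s + 4)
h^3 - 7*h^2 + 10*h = h*(h - 5)*(h - 2)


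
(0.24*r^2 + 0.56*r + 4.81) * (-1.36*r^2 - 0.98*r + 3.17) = -0.3264*r^4 - 0.9968*r^3 - 6.3296*r^2 - 2.9386*r + 15.2477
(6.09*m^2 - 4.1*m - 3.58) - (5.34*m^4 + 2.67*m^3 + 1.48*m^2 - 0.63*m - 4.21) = -5.34*m^4 - 2.67*m^3 + 4.61*m^2 - 3.47*m + 0.63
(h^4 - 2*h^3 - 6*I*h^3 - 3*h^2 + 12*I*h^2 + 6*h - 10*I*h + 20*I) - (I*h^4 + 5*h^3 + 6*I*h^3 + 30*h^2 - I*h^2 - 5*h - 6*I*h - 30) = h^4 - I*h^4 - 7*h^3 - 12*I*h^3 - 33*h^2 + 13*I*h^2 + 11*h - 4*I*h + 30 + 20*I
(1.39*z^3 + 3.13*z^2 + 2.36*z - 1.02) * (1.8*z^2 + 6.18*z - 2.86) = 2.502*z^5 + 14.2242*z^4 + 19.616*z^3 + 3.797*z^2 - 13.0532*z + 2.9172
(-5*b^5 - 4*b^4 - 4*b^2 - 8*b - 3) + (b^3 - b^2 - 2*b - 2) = -5*b^5 - 4*b^4 + b^3 - 5*b^2 - 10*b - 5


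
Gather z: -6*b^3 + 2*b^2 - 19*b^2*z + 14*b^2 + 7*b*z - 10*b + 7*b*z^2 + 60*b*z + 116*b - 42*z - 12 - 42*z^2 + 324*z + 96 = -6*b^3 + 16*b^2 + 106*b + z^2*(7*b - 42) + z*(-19*b^2 + 67*b + 282) + 84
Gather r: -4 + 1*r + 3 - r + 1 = 0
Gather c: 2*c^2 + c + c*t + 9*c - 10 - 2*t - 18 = 2*c^2 + c*(t + 10) - 2*t - 28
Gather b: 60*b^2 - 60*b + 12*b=60*b^2 - 48*b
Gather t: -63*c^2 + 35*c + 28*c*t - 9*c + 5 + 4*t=-63*c^2 + 26*c + t*(28*c + 4) + 5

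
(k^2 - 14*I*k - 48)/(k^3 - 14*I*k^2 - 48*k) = 1/k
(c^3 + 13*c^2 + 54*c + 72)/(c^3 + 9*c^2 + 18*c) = (c + 4)/c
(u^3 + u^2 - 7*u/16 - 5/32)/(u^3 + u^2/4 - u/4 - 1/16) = (4*u + 5)/(2*(2*u + 1))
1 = 1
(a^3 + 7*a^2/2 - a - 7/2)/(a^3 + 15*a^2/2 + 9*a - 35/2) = (a + 1)/(a + 5)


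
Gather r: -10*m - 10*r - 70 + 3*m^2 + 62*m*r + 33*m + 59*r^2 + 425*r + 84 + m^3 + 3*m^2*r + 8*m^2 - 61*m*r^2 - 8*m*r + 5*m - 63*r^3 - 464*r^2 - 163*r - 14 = m^3 + 11*m^2 + 28*m - 63*r^3 + r^2*(-61*m - 405) + r*(3*m^2 + 54*m + 252)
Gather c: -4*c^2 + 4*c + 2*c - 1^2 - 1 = -4*c^2 + 6*c - 2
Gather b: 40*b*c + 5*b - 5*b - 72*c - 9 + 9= 40*b*c - 72*c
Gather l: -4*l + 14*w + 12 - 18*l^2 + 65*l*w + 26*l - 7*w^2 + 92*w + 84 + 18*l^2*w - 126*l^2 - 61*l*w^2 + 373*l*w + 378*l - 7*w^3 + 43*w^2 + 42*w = l^2*(18*w - 144) + l*(-61*w^2 + 438*w + 400) - 7*w^3 + 36*w^2 + 148*w + 96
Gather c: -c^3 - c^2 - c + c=-c^3 - c^2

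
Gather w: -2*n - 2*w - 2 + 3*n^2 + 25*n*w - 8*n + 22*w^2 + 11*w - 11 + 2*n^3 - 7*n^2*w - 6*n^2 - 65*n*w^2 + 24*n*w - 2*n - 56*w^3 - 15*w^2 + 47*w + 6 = 2*n^3 - 3*n^2 - 12*n - 56*w^3 + w^2*(7 - 65*n) + w*(-7*n^2 + 49*n + 56) - 7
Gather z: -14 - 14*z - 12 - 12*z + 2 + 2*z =-24*z - 24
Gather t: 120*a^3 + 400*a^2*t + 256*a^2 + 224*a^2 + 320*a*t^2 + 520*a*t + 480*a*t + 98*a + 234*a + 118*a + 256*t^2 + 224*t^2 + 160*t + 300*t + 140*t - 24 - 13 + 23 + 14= 120*a^3 + 480*a^2 + 450*a + t^2*(320*a + 480) + t*(400*a^2 + 1000*a + 600)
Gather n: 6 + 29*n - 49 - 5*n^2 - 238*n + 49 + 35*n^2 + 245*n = 30*n^2 + 36*n + 6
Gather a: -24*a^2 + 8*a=-24*a^2 + 8*a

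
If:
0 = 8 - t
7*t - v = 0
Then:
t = 8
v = 56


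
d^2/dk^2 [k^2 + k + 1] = 2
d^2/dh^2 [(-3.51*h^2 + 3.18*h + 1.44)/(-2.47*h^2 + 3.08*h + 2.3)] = (-2.8421709430404e-14*h^4 + 14.603628*h^3 + 66.930084*h^2 - 42.663816*h + 38.507928)/(15.069223*h^6 - 56.372316*h^5 + 28.198014*h^4 + 75.766768*h^3 - 26.25726*h^2 - 48.8796*h - 12.167)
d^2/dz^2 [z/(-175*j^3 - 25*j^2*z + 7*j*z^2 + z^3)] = 2*(-z*(-25*j^2 + 14*j*z + 3*z^2)^2 + (25*j^2 - 14*j*z - 3*z^2 - z*(7*j + 3*z))*(175*j^3 + 25*j^2*z - 7*j*z^2 - z^3))/(175*j^3 + 25*j^2*z - 7*j*z^2 - z^3)^3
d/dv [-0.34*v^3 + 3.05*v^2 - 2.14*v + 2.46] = -1.02*v^2 + 6.1*v - 2.14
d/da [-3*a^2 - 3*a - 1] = -6*a - 3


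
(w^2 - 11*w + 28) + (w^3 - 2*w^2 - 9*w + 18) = w^3 - w^2 - 20*w + 46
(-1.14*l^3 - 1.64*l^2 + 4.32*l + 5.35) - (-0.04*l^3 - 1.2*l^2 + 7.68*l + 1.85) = -1.1*l^3 - 0.44*l^2 - 3.36*l + 3.5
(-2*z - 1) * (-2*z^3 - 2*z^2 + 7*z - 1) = 4*z^4 + 6*z^3 - 12*z^2 - 5*z + 1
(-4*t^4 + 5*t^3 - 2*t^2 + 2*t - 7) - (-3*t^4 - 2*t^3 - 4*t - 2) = -t^4 + 7*t^3 - 2*t^2 + 6*t - 5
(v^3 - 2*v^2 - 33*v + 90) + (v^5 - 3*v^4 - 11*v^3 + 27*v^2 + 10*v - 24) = v^5 - 3*v^4 - 10*v^3 + 25*v^2 - 23*v + 66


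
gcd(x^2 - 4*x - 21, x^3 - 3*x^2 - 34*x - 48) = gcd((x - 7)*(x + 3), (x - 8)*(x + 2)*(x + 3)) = x + 3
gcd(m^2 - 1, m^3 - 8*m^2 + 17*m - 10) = m - 1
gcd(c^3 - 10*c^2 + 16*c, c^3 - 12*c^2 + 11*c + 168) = c - 8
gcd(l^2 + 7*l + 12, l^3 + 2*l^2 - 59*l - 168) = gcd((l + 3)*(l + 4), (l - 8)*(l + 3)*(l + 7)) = l + 3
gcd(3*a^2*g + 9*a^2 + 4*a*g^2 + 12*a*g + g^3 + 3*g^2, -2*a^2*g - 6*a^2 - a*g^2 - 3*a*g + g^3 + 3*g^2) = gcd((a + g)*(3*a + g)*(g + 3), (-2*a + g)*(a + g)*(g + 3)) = a*g + 3*a + g^2 + 3*g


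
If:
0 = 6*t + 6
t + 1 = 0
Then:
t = -1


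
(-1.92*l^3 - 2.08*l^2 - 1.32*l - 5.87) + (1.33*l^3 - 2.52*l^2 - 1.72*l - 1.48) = -0.59*l^3 - 4.6*l^2 - 3.04*l - 7.35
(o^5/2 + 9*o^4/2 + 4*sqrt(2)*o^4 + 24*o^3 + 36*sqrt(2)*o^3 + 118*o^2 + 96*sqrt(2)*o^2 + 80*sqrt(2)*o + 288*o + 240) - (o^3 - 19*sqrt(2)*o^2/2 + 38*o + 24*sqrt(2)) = o^5/2 + 9*o^4/2 + 4*sqrt(2)*o^4 + 23*o^3 + 36*sqrt(2)*o^3 + 118*o^2 + 211*sqrt(2)*o^2/2 + 80*sqrt(2)*o + 250*o - 24*sqrt(2) + 240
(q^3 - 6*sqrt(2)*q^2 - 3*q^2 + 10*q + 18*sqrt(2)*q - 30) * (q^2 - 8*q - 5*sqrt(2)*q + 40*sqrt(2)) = q^5 - 11*sqrt(2)*q^4 - 11*q^4 + 94*q^3 + 121*sqrt(2)*q^3 - 770*q^2 - 314*sqrt(2)*q^2 + 550*sqrt(2)*q + 1680*q - 1200*sqrt(2)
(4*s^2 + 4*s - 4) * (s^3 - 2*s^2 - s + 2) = 4*s^5 - 4*s^4 - 16*s^3 + 12*s^2 + 12*s - 8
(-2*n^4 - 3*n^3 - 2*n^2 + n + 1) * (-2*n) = 4*n^5 + 6*n^4 + 4*n^3 - 2*n^2 - 2*n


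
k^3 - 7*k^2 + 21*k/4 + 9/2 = (k - 6)*(k - 3/2)*(k + 1/2)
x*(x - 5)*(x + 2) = x^3 - 3*x^2 - 10*x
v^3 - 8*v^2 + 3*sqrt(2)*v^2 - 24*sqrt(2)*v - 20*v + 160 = (v - 8)*(v - 2*sqrt(2))*(v + 5*sqrt(2))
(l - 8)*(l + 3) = l^2 - 5*l - 24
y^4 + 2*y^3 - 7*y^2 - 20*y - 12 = (y - 3)*(y + 1)*(y + 2)^2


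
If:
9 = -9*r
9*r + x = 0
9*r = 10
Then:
No Solution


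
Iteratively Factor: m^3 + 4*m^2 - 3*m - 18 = (m + 3)*(m^2 + m - 6) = (m - 2)*(m + 3)*(m + 3)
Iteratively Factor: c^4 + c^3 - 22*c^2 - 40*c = (c)*(c^3 + c^2 - 22*c - 40) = c*(c - 5)*(c^2 + 6*c + 8) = c*(c - 5)*(c + 2)*(c + 4)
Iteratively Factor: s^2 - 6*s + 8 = (s - 4)*(s - 2)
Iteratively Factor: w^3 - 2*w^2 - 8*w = (w)*(w^2 - 2*w - 8) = w*(w + 2)*(w - 4)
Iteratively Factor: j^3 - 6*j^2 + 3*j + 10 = (j - 5)*(j^2 - j - 2) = (j - 5)*(j - 2)*(j + 1)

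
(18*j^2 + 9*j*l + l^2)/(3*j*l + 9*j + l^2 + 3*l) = (6*j + l)/(l + 3)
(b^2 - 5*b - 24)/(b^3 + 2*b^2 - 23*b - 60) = (b - 8)/(b^2 - b - 20)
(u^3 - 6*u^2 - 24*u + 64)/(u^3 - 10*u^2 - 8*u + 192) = (u - 2)/(u - 6)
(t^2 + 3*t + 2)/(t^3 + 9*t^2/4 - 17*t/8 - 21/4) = 8*(t + 1)/(8*t^2 + 2*t - 21)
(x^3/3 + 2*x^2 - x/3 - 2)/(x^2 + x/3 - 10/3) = (x^3 + 6*x^2 - x - 6)/(3*x^2 + x - 10)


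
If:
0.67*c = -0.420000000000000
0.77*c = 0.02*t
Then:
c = -0.63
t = -24.13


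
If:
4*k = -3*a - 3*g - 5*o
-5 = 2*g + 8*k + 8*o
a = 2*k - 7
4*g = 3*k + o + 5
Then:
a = 2/3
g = 17/6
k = 23/6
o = -31/6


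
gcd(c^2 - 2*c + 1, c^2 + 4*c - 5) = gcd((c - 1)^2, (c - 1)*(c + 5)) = c - 1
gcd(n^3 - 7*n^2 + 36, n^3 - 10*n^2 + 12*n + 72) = n^2 - 4*n - 12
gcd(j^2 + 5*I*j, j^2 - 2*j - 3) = 1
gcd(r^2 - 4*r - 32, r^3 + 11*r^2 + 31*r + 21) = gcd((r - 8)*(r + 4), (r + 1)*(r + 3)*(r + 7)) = 1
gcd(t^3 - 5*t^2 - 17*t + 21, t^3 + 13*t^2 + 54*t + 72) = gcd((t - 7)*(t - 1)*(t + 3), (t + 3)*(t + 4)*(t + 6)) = t + 3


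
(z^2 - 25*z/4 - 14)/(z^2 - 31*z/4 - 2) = (4*z + 7)/(4*z + 1)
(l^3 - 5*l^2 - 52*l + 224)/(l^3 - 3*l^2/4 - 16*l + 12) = 4*(l^2 - l - 56)/(4*l^2 + 13*l - 12)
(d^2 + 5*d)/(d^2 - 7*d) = (d + 5)/(d - 7)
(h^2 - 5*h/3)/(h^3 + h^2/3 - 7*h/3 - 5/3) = h/(h^2 + 2*h + 1)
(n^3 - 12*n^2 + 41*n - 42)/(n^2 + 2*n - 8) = (n^2 - 10*n + 21)/(n + 4)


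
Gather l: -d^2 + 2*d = -d^2 + 2*d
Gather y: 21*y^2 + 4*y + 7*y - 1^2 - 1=21*y^2 + 11*y - 2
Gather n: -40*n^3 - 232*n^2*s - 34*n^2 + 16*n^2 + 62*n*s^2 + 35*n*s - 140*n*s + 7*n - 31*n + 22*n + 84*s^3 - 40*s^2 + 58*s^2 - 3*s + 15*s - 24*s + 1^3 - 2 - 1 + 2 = -40*n^3 + n^2*(-232*s - 18) + n*(62*s^2 - 105*s - 2) + 84*s^3 + 18*s^2 - 12*s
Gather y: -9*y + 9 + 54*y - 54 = 45*y - 45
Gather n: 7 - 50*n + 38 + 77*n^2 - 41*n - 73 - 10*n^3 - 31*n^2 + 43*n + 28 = -10*n^3 + 46*n^2 - 48*n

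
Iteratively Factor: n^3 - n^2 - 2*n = (n - 2)*(n^2 + n) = n*(n - 2)*(n + 1)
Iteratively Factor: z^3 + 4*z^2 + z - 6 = (z - 1)*(z^2 + 5*z + 6) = (z - 1)*(z + 3)*(z + 2)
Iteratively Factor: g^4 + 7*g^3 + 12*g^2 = (g)*(g^3 + 7*g^2 + 12*g) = g^2*(g^2 + 7*g + 12) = g^2*(g + 4)*(g + 3)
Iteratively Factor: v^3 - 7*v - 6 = (v - 3)*(v^2 + 3*v + 2) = (v - 3)*(v + 1)*(v + 2)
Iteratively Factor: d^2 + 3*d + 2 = (d + 2)*(d + 1)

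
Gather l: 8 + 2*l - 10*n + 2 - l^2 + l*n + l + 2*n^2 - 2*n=-l^2 + l*(n + 3) + 2*n^2 - 12*n + 10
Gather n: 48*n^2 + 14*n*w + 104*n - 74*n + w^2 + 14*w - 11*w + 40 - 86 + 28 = 48*n^2 + n*(14*w + 30) + w^2 + 3*w - 18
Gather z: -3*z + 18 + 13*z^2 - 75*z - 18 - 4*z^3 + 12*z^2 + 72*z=-4*z^3 + 25*z^2 - 6*z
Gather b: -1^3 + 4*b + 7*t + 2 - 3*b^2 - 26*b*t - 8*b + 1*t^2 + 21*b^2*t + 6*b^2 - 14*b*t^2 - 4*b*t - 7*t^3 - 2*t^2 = b^2*(21*t + 3) + b*(-14*t^2 - 30*t - 4) - 7*t^3 - t^2 + 7*t + 1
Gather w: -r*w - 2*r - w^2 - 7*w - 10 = -2*r - w^2 + w*(-r - 7) - 10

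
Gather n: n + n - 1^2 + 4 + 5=2*n + 8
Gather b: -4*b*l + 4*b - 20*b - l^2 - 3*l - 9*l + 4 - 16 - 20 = b*(-4*l - 16) - l^2 - 12*l - 32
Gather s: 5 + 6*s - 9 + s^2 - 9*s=s^2 - 3*s - 4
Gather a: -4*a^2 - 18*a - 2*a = -4*a^2 - 20*a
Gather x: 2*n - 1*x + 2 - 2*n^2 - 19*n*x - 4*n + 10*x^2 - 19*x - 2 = -2*n^2 - 2*n + 10*x^2 + x*(-19*n - 20)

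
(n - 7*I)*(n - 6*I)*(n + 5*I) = n^3 - 8*I*n^2 + 23*n - 210*I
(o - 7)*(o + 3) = o^2 - 4*o - 21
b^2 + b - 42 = (b - 6)*(b + 7)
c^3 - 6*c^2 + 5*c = c*(c - 5)*(c - 1)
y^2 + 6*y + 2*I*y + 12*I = (y + 6)*(y + 2*I)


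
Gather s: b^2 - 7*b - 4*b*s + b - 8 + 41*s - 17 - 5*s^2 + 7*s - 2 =b^2 - 6*b - 5*s^2 + s*(48 - 4*b) - 27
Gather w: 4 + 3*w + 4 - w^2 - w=-w^2 + 2*w + 8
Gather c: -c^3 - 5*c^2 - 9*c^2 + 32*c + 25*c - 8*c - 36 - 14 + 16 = -c^3 - 14*c^2 + 49*c - 34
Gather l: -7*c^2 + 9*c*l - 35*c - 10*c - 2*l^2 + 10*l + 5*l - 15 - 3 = -7*c^2 - 45*c - 2*l^2 + l*(9*c + 15) - 18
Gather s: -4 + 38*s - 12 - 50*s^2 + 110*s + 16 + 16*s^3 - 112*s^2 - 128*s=16*s^3 - 162*s^2 + 20*s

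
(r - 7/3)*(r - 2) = r^2 - 13*r/3 + 14/3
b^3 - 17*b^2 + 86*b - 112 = (b - 8)*(b - 7)*(b - 2)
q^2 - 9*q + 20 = (q - 5)*(q - 4)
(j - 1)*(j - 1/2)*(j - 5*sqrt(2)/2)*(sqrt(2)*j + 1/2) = sqrt(2)*j^4 - 9*j^3/2 - 3*sqrt(2)*j^3/2 - 3*sqrt(2)*j^2/4 + 27*j^2/4 - 9*j/4 + 15*sqrt(2)*j/8 - 5*sqrt(2)/8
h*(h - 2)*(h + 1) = h^3 - h^2 - 2*h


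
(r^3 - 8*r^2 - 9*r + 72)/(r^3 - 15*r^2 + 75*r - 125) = (r^3 - 8*r^2 - 9*r + 72)/(r^3 - 15*r^2 + 75*r - 125)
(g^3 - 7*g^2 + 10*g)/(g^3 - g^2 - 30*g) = (-g^2 + 7*g - 10)/(-g^2 + g + 30)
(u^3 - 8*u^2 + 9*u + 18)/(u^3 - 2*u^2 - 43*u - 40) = (u^2 - 9*u + 18)/(u^2 - 3*u - 40)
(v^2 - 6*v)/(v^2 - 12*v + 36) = v/(v - 6)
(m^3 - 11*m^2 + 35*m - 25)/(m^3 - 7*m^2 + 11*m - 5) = (m - 5)/(m - 1)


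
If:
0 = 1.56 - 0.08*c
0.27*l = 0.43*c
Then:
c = 19.50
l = 31.06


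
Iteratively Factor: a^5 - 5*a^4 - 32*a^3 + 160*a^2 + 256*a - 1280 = (a + 4)*(a^4 - 9*a^3 + 4*a^2 + 144*a - 320) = (a + 4)^2*(a^3 - 13*a^2 + 56*a - 80) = (a - 4)*(a + 4)^2*(a^2 - 9*a + 20) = (a - 4)^2*(a + 4)^2*(a - 5)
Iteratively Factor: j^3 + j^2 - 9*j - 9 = (j + 3)*(j^2 - 2*j - 3) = (j + 1)*(j + 3)*(j - 3)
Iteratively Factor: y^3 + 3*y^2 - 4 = (y - 1)*(y^2 + 4*y + 4) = (y - 1)*(y + 2)*(y + 2)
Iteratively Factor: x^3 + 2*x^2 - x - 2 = (x - 1)*(x^2 + 3*x + 2) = (x - 1)*(x + 1)*(x + 2)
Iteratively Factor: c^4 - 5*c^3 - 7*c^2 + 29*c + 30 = (c - 3)*(c^3 - 2*c^2 - 13*c - 10) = (c - 3)*(c + 1)*(c^2 - 3*c - 10) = (c - 3)*(c + 1)*(c + 2)*(c - 5)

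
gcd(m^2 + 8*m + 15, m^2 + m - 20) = m + 5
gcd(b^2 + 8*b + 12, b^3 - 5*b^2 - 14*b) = b + 2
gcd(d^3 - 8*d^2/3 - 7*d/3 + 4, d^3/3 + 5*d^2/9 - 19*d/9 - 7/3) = 1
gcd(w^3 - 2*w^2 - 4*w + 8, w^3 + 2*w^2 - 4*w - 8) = w^2 - 4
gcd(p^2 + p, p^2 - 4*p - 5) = p + 1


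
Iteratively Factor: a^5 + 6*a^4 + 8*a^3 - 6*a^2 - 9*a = (a - 1)*(a^4 + 7*a^3 + 15*a^2 + 9*a) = (a - 1)*(a + 1)*(a^3 + 6*a^2 + 9*a) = (a - 1)*(a + 1)*(a + 3)*(a^2 + 3*a) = (a - 1)*(a + 1)*(a + 3)^2*(a)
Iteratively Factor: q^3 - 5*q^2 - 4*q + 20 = (q - 5)*(q^2 - 4) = (q - 5)*(q + 2)*(q - 2)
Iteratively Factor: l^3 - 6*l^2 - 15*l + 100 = (l - 5)*(l^2 - l - 20) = (l - 5)*(l + 4)*(l - 5)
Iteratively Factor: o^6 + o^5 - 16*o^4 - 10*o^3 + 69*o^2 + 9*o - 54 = (o + 3)*(o^5 - 2*o^4 - 10*o^3 + 20*o^2 + 9*o - 18) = (o + 3)^2*(o^4 - 5*o^3 + 5*o^2 + 5*o - 6) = (o - 2)*(o + 3)^2*(o^3 - 3*o^2 - o + 3) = (o - 3)*(o - 2)*(o + 3)^2*(o^2 - 1) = (o - 3)*(o - 2)*(o + 1)*(o + 3)^2*(o - 1)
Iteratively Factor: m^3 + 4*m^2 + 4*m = (m)*(m^2 + 4*m + 4) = m*(m + 2)*(m + 2)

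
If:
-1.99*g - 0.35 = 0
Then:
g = -0.18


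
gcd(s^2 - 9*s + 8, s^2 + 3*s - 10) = 1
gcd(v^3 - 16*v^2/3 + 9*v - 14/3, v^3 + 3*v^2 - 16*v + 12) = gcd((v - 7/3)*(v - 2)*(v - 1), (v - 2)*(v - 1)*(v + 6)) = v^2 - 3*v + 2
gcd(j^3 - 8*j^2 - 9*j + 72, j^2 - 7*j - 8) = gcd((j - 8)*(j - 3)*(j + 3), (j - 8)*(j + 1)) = j - 8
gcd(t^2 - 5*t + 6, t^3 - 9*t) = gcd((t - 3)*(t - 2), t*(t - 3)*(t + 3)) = t - 3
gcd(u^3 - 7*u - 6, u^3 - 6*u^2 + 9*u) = u - 3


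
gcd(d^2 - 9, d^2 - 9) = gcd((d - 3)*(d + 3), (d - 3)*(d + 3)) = d^2 - 9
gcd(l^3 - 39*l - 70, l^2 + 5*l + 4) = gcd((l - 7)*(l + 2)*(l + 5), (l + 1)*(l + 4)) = 1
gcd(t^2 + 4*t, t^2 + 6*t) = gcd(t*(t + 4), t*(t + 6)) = t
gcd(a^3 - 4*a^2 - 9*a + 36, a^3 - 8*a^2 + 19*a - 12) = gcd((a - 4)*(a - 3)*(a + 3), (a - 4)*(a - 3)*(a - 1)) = a^2 - 7*a + 12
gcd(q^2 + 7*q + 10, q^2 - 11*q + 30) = 1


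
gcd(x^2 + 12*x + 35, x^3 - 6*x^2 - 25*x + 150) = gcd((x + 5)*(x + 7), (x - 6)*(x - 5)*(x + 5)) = x + 5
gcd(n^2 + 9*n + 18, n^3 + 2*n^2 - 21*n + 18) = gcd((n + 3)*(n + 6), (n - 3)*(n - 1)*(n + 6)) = n + 6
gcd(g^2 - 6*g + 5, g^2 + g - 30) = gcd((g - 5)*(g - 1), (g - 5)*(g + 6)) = g - 5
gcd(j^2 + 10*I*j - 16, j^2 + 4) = j + 2*I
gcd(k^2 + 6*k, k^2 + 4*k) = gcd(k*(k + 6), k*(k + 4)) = k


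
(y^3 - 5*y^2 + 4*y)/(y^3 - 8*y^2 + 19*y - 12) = y/(y - 3)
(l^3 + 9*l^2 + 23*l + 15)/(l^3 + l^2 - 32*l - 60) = (l^2 + 4*l + 3)/(l^2 - 4*l - 12)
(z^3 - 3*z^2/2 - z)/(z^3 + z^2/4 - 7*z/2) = 2*(2*z^2 - 3*z - 2)/(4*z^2 + z - 14)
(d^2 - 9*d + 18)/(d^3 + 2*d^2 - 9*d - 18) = (d - 6)/(d^2 + 5*d + 6)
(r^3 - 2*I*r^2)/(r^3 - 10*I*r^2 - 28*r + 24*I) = r^2/(r^2 - 8*I*r - 12)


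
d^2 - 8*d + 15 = (d - 5)*(d - 3)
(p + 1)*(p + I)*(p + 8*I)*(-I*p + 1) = -I*p^4 + 10*p^3 - I*p^3 + 10*p^2 + 17*I*p^2 - 8*p + 17*I*p - 8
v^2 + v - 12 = (v - 3)*(v + 4)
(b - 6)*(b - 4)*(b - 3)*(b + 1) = b^4 - 12*b^3 + 41*b^2 - 18*b - 72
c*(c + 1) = c^2 + c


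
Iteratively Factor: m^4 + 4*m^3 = (m)*(m^3 + 4*m^2) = m^2*(m^2 + 4*m) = m^2*(m + 4)*(m)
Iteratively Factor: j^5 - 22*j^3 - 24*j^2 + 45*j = (j + 3)*(j^4 - 3*j^3 - 13*j^2 + 15*j) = j*(j + 3)*(j^3 - 3*j^2 - 13*j + 15) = j*(j - 1)*(j + 3)*(j^2 - 2*j - 15) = j*(j - 1)*(j + 3)^2*(j - 5)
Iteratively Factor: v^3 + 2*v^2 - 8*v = (v + 4)*(v^2 - 2*v) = (v - 2)*(v + 4)*(v)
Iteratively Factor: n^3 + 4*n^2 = (n)*(n^2 + 4*n) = n^2*(n + 4)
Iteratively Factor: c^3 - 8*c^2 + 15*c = (c - 3)*(c^2 - 5*c) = (c - 5)*(c - 3)*(c)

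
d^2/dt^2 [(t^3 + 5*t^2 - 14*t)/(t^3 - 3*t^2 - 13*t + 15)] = 2*(8*t^6 - 3*t^5 + 231*t^4 - 814*t^3 + 1350*t^2 - 1215*t - 1605)/(t^9 - 9*t^8 - 12*t^7 + 252*t^6 - 114*t^5 - 2286*t^4 + 1988*t^3 + 5580*t^2 - 8775*t + 3375)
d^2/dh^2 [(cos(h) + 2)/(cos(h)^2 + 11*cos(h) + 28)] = (-9*(1 - cos(2*h))^2*cos(h)/4 + 3*(1 - cos(2*h))^2/4 - 251*cos(h)/2 + 154*cos(2*h) + 24*cos(3*h) + cos(5*h)/2 - 93)/((cos(h) + 4)^3*(cos(h) + 7)^3)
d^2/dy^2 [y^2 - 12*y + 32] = 2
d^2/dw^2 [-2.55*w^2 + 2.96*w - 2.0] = -5.10000000000000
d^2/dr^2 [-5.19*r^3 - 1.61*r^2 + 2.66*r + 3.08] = -31.14*r - 3.22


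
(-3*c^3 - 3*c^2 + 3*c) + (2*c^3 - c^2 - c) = -c^3 - 4*c^2 + 2*c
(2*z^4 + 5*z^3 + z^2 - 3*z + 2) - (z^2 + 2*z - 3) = 2*z^4 + 5*z^3 - 5*z + 5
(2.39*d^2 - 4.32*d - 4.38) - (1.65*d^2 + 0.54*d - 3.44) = 0.74*d^2 - 4.86*d - 0.94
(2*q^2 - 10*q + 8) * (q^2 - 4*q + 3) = 2*q^4 - 18*q^3 + 54*q^2 - 62*q + 24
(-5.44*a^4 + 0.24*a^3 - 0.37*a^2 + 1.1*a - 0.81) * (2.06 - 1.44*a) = 7.8336*a^5 - 11.552*a^4 + 1.0272*a^3 - 2.3462*a^2 + 3.4324*a - 1.6686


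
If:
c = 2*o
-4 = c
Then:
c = -4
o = -2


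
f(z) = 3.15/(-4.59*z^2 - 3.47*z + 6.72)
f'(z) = 3.15*(9.18*z + 3.47)/(-4.59*z^2 - 3.47*z + 6.72)^2 = (28.917*z + 10.9305)/(4.59*z^2 + 3.47*z - 6.72)^2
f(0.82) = 4.00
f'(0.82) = 55.75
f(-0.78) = 0.47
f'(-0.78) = -0.26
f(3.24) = -0.06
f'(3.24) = 0.04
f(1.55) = -0.33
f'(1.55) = 0.59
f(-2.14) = -0.46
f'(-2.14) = -1.08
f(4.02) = -0.04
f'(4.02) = 0.02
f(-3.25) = -0.10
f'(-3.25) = -0.09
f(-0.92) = 0.52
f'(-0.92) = -0.43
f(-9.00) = -0.01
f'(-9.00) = -0.00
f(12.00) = -0.00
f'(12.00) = 0.00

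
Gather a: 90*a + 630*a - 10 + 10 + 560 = 720*a + 560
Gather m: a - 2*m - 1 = a - 2*m - 1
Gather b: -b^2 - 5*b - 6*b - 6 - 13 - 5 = -b^2 - 11*b - 24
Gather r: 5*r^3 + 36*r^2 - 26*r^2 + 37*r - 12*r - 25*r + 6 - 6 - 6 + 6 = 5*r^3 + 10*r^2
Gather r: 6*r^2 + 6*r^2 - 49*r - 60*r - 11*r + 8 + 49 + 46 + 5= 12*r^2 - 120*r + 108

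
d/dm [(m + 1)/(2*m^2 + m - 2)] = (2*m^2 + m - (m + 1)*(4*m + 1) - 2)/(2*m^2 + m - 2)^2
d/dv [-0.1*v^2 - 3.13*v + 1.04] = -0.2*v - 3.13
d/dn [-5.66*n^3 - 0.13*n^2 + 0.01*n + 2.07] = -16.98*n^2 - 0.26*n + 0.01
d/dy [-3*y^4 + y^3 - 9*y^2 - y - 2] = -12*y^3 + 3*y^2 - 18*y - 1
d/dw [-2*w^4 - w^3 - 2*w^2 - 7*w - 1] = -8*w^3 - 3*w^2 - 4*w - 7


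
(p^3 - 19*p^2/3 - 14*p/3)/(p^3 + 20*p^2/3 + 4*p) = (p - 7)/(p + 6)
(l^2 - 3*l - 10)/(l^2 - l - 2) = (-l^2 + 3*l + 10)/(-l^2 + l + 2)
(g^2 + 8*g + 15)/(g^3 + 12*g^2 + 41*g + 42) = (g + 5)/(g^2 + 9*g + 14)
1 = 1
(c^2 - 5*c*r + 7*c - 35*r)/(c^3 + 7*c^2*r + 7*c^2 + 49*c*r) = (c - 5*r)/(c*(c + 7*r))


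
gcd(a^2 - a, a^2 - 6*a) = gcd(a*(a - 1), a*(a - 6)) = a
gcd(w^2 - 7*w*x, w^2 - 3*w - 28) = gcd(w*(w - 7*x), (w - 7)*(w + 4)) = 1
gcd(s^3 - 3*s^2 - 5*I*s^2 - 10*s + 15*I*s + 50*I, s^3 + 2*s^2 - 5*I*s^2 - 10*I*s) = s^2 + s*(2 - 5*I) - 10*I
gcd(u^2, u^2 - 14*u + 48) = 1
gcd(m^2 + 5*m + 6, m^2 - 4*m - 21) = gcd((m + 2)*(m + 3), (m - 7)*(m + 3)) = m + 3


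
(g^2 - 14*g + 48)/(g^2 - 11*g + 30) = (g - 8)/(g - 5)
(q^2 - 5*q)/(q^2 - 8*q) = (q - 5)/(q - 8)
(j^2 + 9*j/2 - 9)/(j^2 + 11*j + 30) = (j - 3/2)/(j + 5)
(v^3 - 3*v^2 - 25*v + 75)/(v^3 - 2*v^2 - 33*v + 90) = (v + 5)/(v + 6)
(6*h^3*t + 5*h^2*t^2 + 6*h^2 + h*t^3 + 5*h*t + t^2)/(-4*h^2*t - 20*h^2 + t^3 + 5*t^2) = (3*h^2*t + h*t^2 + 3*h + t)/(-2*h*t - 10*h + t^2 + 5*t)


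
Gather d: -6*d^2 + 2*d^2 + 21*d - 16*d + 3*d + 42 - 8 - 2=-4*d^2 + 8*d + 32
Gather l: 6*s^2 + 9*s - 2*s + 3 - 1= 6*s^2 + 7*s + 2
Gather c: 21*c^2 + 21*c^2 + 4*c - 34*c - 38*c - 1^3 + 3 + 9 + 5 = 42*c^2 - 68*c + 16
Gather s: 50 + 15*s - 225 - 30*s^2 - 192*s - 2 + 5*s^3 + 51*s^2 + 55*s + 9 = 5*s^3 + 21*s^2 - 122*s - 168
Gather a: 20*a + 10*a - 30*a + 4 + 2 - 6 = 0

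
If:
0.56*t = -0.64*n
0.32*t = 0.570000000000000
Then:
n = -1.56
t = 1.78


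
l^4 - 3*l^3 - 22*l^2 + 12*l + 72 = (l - 6)*(l - 2)*(l + 2)*(l + 3)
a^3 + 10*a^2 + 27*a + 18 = (a + 1)*(a + 3)*(a + 6)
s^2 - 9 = (s - 3)*(s + 3)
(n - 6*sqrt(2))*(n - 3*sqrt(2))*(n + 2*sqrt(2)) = n^3 - 7*sqrt(2)*n^2 + 72*sqrt(2)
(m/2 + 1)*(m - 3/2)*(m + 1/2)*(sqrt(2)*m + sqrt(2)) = sqrt(2)*m^4/2 + sqrt(2)*m^3 - 7*sqrt(2)*m^2/8 - 17*sqrt(2)*m/8 - 3*sqrt(2)/4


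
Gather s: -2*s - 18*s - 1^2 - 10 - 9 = -20*s - 20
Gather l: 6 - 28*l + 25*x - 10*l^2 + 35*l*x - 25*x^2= -10*l^2 + l*(35*x - 28) - 25*x^2 + 25*x + 6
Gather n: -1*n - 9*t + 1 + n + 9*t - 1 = 0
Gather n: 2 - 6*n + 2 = 4 - 6*n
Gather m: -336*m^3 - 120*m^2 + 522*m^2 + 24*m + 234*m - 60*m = -336*m^3 + 402*m^2 + 198*m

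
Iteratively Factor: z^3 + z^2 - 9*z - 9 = (z + 3)*(z^2 - 2*z - 3) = (z - 3)*(z + 3)*(z + 1)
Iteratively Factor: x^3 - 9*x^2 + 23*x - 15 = (x - 3)*(x^2 - 6*x + 5) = (x - 5)*(x - 3)*(x - 1)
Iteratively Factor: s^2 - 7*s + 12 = (s - 3)*(s - 4)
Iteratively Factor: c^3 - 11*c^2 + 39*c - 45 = (c - 3)*(c^2 - 8*c + 15) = (c - 5)*(c - 3)*(c - 3)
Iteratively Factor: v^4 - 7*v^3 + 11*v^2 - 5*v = (v - 1)*(v^3 - 6*v^2 + 5*v) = (v - 1)^2*(v^2 - 5*v) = v*(v - 1)^2*(v - 5)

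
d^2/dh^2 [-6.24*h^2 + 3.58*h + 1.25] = -12.4800000000000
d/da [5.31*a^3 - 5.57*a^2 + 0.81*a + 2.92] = 15.93*a^2 - 11.14*a + 0.81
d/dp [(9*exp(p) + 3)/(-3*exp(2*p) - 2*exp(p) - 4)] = (6*(3*exp(p) + 1)^2 - 27*exp(2*p) - 18*exp(p) - 36)*exp(p)/(3*exp(2*p) + 2*exp(p) + 4)^2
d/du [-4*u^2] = -8*u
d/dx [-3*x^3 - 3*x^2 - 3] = 3*x*(-3*x - 2)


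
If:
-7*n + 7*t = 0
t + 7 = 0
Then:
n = -7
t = -7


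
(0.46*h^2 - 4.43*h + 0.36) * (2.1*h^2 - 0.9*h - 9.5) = 0.966*h^4 - 9.717*h^3 + 0.373*h^2 + 41.761*h - 3.42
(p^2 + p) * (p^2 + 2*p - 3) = p^4 + 3*p^3 - p^2 - 3*p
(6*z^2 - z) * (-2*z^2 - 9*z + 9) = -12*z^4 - 52*z^3 + 63*z^2 - 9*z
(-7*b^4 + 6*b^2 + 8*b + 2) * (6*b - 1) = -42*b^5 + 7*b^4 + 36*b^3 + 42*b^2 + 4*b - 2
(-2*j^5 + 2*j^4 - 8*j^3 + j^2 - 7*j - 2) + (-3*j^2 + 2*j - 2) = -2*j^5 + 2*j^4 - 8*j^3 - 2*j^2 - 5*j - 4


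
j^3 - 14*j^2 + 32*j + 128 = (j - 8)^2*(j + 2)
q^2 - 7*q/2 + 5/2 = (q - 5/2)*(q - 1)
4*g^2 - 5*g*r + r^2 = (-4*g + r)*(-g + r)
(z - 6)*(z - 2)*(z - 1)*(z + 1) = z^4 - 8*z^3 + 11*z^2 + 8*z - 12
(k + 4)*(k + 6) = k^2 + 10*k + 24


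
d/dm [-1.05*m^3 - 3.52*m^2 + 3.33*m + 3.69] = -3.15*m^2 - 7.04*m + 3.33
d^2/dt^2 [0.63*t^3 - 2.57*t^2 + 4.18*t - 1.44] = 3.78*t - 5.14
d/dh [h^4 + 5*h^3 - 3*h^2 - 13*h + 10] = 4*h^3 + 15*h^2 - 6*h - 13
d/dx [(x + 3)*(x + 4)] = 2*x + 7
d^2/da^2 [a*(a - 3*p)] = 2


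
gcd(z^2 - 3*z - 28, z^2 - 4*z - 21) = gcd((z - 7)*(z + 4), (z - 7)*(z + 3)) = z - 7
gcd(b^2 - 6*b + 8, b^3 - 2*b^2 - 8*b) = b - 4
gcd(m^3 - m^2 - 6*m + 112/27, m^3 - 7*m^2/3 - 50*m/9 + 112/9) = m^2 - m/3 - 56/9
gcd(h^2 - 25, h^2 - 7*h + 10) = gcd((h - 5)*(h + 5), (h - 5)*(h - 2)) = h - 5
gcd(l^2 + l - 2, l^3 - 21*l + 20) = l - 1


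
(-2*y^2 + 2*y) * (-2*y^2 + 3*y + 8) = 4*y^4 - 10*y^3 - 10*y^2 + 16*y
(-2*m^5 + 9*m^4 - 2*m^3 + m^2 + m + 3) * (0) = 0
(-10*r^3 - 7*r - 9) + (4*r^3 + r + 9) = -6*r^3 - 6*r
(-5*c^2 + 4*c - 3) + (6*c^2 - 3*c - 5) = c^2 + c - 8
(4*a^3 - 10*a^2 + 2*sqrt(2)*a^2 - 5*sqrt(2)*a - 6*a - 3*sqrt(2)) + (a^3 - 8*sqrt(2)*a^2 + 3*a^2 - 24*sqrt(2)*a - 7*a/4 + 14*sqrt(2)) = 5*a^3 - 6*sqrt(2)*a^2 - 7*a^2 - 29*sqrt(2)*a - 31*a/4 + 11*sqrt(2)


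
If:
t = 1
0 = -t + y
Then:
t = 1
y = 1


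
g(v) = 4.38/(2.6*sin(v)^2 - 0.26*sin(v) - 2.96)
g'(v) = 4.38*(-5.2*sin(v)*cos(v) + 0.26*cos(v))/(2.6*sin(v)^2 - 0.26*sin(v) - 2.96)^2 = (1.1388 - 22.776*sin(v))*cos(v)/(-2.6*sin(v)^2 + 0.26*sin(v) + 2.96)^2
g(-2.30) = -3.32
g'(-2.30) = -6.93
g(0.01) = -1.48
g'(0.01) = 0.10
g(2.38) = -2.30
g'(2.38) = 2.92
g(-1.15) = -7.87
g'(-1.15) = 28.92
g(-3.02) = -1.52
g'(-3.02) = -0.46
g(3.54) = -1.77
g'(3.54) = -1.51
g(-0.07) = -1.50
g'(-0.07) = 0.32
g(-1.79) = -19.11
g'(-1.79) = -96.77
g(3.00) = -1.49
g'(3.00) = 0.24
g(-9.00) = -1.82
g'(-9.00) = -1.65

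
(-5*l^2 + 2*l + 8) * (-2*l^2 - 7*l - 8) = 10*l^4 + 31*l^3 + 10*l^2 - 72*l - 64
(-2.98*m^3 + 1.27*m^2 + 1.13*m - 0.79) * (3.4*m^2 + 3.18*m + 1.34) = -10.132*m^5 - 5.1584*m^4 + 3.8874*m^3 + 2.6092*m^2 - 0.998*m - 1.0586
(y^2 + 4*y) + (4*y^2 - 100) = 5*y^2 + 4*y - 100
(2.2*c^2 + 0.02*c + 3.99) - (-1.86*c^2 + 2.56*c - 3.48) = 4.06*c^2 - 2.54*c + 7.47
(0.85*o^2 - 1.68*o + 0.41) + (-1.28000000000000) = 0.85*o^2 - 1.68*o - 0.87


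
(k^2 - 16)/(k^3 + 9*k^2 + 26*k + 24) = (k - 4)/(k^2 + 5*k + 6)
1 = 1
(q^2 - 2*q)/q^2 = (q - 2)/q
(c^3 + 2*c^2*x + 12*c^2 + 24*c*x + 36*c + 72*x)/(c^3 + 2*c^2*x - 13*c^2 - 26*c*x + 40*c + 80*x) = (c^2 + 12*c + 36)/(c^2 - 13*c + 40)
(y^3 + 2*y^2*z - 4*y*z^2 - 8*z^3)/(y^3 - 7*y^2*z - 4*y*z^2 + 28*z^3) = (y + 2*z)/(y - 7*z)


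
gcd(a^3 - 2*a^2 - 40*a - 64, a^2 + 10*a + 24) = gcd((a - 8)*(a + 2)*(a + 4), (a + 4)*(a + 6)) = a + 4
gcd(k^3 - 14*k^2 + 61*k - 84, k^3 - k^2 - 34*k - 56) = k - 7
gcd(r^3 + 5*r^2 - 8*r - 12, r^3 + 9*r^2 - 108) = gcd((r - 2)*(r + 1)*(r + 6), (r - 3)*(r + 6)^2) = r + 6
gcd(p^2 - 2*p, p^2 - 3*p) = p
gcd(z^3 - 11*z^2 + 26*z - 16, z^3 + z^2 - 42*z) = 1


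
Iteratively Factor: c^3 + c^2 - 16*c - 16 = (c - 4)*(c^2 + 5*c + 4) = (c - 4)*(c + 4)*(c + 1)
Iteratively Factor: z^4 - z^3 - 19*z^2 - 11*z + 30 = (z + 2)*(z^3 - 3*z^2 - 13*z + 15) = (z - 5)*(z + 2)*(z^2 + 2*z - 3) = (z - 5)*(z + 2)*(z + 3)*(z - 1)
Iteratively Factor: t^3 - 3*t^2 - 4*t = (t + 1)*(t^2 - 4*t) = (t - 4)*(t + 1)*(t)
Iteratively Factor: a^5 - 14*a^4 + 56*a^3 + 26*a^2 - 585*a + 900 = (a - 4)*(a^4 - 10*a^3 + 16*a^2 + 90*a - 225) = (a - 5)*(a - 4)*(a^3 - 5*a^2 - 9*a + 45) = (a - 5)*(a - 4)*(a + 3)*(a^2 - 8*a + 15) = (a - 5)^2*(a - 4)*(a + 3)*(a - 3)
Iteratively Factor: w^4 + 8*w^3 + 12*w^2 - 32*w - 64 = (w + 4)*(w^3 + 4*w^2 - 4*w - 16) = (w - 2)*(w + 4)*(w^2 + 6*w + 8) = (w - 2)*(w + 4)^2*(w + 2)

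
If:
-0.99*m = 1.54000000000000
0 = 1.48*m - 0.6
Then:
No Solution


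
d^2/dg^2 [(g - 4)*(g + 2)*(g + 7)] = 6*g + 10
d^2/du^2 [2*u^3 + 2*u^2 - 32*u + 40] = 12*u + 4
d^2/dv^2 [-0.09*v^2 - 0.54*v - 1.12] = -0.180000000000000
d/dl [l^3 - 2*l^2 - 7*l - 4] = 3*l^2 - 4*l - 7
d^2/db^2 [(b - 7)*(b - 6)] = 2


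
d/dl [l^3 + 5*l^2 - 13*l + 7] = 3*l^2 + 10*l - 13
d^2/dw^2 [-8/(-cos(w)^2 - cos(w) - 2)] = 8*(-4*sin(w)^4 - 5*sin(w)^2 + 23*cos(w)/4 - 3*cos(3*w)/4 + 7)/(-sin(w)^2 + cos(w) + 3)^3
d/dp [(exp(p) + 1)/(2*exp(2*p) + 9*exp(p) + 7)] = -2*exp(p)/(4*exp(2*p) + 28*exp(p) + 49)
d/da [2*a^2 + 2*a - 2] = 4*a + 2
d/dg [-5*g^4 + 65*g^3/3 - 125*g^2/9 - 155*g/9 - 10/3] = -20*g^3 + 65*g^2 - 250*g/9 - 155/9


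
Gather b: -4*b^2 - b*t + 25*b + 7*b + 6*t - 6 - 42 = -4*b^2 + b*(32 - t) + 6*t - 48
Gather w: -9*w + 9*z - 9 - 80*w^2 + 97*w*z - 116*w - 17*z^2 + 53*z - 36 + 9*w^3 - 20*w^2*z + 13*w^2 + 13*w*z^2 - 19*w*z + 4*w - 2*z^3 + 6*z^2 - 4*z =9*w^3 + w^2*(-20*z - 67) + w*(13*z^2 + 78*z - 121) - 2*z^3 - 11*z^2 + 58*z - 45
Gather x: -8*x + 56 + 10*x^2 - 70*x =10*x^2 - 78*x + 56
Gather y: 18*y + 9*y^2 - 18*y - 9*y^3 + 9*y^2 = -9*y^3 + 18*y^2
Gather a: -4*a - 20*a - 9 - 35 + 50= 6 - 24*a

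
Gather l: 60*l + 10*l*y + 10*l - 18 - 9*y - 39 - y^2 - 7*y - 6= l*(10*y + 70) - y^2 - 16*y - 63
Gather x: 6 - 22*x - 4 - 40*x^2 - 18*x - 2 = -40*x^2 - 40*x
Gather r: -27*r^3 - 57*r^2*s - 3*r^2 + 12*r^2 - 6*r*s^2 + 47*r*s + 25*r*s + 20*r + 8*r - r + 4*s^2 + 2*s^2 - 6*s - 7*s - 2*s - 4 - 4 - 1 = -27*r^3 + r^2*(9 - 57*s) + r*(-6*s^2 + 72*s + 27) + 6*s^2 - 15*s - 9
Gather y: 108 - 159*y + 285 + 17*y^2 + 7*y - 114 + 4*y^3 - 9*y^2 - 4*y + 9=4*y^3 + 8*y^2 - 156*y + 288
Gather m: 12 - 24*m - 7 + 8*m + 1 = 6 - 16*m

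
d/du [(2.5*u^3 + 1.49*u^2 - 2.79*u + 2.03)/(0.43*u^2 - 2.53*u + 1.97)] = (1.075*u^4 - 12.65*u^3 + 12.205*u^2 + 4.1248*u - 0.3604)/(0.1849*u^4 - 2.1758*u^3 + 8.0951*u^2 - 9.9682*u + 3.8809)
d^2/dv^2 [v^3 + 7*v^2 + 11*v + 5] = 6*v + 14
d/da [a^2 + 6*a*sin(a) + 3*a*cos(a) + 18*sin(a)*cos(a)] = -3*a*sin(a) + 6*a*cos(a) + 2*a + 6*sin(a) + 3*cos(a) + 18*cos(2*a)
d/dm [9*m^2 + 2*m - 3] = 18*m + 2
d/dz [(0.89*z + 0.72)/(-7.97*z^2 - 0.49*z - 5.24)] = (7.0933*z^2 + 11.4768*z - 4.3108)/(63.5209*z^4 + 7.8106*z^3 + 83.7657*z^2 + 5.1352*z + 27.4576)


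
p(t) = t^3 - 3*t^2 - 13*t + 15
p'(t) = 3*t^2 - 6*t - 13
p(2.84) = -23.21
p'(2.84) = -5.84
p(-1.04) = 24.15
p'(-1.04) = -3.52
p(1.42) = -6.65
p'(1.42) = -15.47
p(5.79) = 33.26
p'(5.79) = 52.83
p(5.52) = 20.03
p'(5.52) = 45.29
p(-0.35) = 19.14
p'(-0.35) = -10.53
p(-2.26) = 17.51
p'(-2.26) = 15.88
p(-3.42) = -15.63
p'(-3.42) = 42.61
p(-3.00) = 0.00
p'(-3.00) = 32.00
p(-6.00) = -231.00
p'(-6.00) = 131.00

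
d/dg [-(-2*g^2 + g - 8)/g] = 2 - 8/g^2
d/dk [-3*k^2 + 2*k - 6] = 2 - 6*k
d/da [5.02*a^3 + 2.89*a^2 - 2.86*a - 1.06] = 15.06*a^2 + 5.78*a - 2.86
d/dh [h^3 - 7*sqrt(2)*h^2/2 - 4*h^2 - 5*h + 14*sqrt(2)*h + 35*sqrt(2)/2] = 3*h^2 - 7*sqrt(2)*h - 8*h - 5 + 14*sqrt(2)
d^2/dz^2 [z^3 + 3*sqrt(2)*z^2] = 6*z + 6*sqrt(2)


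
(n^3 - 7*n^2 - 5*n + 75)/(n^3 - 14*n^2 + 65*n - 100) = (n + 3)/(n - 4)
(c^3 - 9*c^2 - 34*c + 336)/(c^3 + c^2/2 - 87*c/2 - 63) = 2*(c - 8)/(2*c + 3)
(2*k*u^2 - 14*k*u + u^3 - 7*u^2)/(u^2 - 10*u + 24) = u*(2*k*u - 14*k + u^2 - 7*u)/(u^2 - 10*u + 24)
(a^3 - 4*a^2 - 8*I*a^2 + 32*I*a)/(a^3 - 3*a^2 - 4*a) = (a - 8*I)/(a + 1)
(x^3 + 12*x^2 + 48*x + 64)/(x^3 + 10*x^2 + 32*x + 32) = (x + 4)/(x + 2)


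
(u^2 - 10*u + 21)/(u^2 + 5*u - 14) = (u^2 - 10*u + 21)/(u^2 + 5*u - 14)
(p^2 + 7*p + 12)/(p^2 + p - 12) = (p + 3)/(p - 3)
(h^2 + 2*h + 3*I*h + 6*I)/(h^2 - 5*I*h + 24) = (h + 2)/(h - 8*I)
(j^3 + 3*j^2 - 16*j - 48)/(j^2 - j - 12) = j + 4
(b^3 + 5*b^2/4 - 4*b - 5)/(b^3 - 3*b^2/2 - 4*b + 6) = (4*b + 5)/(2*(2*b - 3))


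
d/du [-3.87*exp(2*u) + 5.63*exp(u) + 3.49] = (5.63 - 7.74*exp(u))*exp(u)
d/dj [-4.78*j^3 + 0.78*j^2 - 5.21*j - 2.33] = -14.34*j^2 + 1.56*j - 5.21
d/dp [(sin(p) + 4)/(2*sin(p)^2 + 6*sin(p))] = -(cos(p) + 8/tan(p) + 12*cos(p)/sin(p)^2)/(2*(sin(p) + 3)^2)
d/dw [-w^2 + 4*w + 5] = 4 - 2*w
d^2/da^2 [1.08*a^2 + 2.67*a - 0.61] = 2.16000000000000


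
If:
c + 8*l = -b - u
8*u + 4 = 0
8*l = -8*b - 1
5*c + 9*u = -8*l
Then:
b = -2/27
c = 53/54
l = -11/216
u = -1/2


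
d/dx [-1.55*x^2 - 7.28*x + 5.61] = -3.1*x - 7.28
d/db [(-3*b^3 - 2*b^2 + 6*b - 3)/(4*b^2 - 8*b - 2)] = (-6*b^4 + 24*b^3 + 5*b^2 + 16*b - 18)/(2*(4*b^4 - 16*b^3 + 12*b^2 + 8*b + 1))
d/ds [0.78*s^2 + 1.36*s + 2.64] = 1.56*s + 1.36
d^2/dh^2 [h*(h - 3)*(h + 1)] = 6*h - 4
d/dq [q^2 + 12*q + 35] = 2*q + 12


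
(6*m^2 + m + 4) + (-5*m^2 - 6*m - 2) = m^2 - 5*m + 2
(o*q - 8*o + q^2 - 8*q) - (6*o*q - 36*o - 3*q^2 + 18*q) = -5*o*q + 28*o + 4*q^2 - 26*q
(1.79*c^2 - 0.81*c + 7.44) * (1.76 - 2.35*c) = -4.2065*c^3 + 5.0539*c^2 - 18.9096*c + 13.0944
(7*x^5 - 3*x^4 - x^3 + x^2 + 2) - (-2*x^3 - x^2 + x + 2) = 7*x^5 - 3*x^4 + x^3 + 2*x^2 - x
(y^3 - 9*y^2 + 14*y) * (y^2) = y^5 - 9*y^4 + 14*y^3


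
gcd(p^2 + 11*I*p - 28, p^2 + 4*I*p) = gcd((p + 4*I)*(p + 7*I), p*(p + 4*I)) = p + 4*I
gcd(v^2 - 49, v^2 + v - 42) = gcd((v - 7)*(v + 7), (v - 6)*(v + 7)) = v + 7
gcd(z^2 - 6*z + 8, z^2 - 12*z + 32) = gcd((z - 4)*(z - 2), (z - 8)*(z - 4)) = z - 4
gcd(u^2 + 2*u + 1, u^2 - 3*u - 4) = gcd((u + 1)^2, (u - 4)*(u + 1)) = u + 1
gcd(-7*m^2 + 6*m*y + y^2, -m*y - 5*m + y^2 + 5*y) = -m + y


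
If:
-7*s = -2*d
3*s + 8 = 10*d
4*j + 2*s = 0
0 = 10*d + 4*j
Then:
No Solution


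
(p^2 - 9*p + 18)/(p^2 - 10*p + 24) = (p - 3)/(p - 4)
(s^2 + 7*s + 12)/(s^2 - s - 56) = (s^2 + 7*s + 12)/(s^2 - s - 56)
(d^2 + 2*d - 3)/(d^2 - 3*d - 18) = (d - 1)/(d - 6)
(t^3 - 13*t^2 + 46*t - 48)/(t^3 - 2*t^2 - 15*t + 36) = (t^2 - 10*t + 16)/(t^2 + t - 12)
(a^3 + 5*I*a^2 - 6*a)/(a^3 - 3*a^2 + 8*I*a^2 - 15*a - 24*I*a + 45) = a*(a + 2*I)/(a^2 + a*(-3 + 5*I) - 15*I)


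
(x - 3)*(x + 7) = x^2 + 4*x - 21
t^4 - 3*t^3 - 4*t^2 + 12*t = t*(t - 3)*(t - 2)*(t + 2)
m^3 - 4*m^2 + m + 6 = (m - 3)*(m - 2)*(m + 1)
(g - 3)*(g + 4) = g^2 + g - 12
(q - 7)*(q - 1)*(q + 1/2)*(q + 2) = q^4 - 11*q^3/2 - 12*q^2 + 19*q/2 + 7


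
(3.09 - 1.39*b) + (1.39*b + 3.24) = 6.33000000000000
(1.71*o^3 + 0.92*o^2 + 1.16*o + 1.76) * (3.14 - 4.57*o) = -7.8147*o^4 + 1.165*o^3 - 2.4124*o^2 - 4.4008*o + 5.5264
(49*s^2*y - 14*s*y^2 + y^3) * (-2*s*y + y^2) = -98*s^3*y^2 + 77*s^2*y^3 - 16*s*y^4 + y^5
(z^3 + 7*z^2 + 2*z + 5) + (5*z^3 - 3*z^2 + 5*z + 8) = 6*z^3 + 4*z^2 + 7*z + 13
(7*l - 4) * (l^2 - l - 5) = 7*l^3 - 11*l^2 - 31*l + 20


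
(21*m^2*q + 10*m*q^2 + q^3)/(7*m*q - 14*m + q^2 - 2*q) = q*(3*m + q)/(q - 2)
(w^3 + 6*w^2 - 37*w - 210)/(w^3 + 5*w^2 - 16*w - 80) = (w^2 + w - 42)/(w^2 - 16)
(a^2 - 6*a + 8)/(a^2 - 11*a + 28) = (a - 2)/(a - 7)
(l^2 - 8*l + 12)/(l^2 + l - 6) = (l - 6)/(l + 3)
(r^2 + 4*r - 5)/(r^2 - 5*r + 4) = (r + 5)/(r - 4)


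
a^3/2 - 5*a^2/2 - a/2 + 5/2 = (a/2 + 1/2)*(a - 5)*(a - 1)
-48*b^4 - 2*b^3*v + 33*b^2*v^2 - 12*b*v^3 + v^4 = (-8*b + v)*(-3*b + v)*(-2*b + v)*(b + v)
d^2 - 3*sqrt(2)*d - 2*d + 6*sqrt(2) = (d - 2)*(d - 3*sqrt(2))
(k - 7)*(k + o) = k^2 + k*o - 7*k - 7*o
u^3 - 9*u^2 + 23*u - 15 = (u - 5)*(u - 3)*(u - 1)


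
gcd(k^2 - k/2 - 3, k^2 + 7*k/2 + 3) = k + 3/2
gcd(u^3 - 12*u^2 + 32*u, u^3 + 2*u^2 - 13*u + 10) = 1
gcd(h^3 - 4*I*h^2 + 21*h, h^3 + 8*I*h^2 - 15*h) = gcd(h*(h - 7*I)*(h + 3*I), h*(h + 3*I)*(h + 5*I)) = h^2 + 3*I*h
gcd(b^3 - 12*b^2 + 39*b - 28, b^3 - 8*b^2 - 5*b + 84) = b^2 - 11*b + 28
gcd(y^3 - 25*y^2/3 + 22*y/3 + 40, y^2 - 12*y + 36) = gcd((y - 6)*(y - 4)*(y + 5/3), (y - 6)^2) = y - 6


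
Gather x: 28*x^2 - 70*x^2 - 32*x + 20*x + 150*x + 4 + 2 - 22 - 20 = -42*x^2 + 138*x - 36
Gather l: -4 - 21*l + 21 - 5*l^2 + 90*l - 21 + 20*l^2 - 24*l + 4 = 15*l^2 + 45*l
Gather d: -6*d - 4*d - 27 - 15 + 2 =-10*d - 40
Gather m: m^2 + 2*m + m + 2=m^2 + 3*m + 2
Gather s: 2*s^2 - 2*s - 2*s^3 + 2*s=-2*s^3 + 2*s^2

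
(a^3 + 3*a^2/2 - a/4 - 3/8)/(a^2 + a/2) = a + 1 - 3/(4*a)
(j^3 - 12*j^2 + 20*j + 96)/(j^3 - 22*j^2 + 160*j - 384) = (j + 2)/(j - 8)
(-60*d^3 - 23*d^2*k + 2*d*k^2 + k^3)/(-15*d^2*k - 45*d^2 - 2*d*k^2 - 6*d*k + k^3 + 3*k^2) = (4*d + k)/(k + 3)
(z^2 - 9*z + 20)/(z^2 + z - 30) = (z - 4)/(z + 6)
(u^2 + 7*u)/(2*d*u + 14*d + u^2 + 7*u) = u/(2*d + u)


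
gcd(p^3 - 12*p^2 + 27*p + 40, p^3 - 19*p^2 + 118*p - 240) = p^2 - 13*p + 40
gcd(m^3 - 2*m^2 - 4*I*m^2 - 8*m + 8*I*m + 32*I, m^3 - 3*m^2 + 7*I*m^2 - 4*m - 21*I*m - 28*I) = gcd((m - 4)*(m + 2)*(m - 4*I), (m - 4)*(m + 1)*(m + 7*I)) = m - 4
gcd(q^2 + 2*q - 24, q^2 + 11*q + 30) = q + 6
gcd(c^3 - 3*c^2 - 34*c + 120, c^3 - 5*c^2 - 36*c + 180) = c^2 + c - 30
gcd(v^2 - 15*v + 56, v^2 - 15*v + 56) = v^2 - 15*v + 56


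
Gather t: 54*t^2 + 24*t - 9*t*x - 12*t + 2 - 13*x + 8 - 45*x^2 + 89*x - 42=54*t^2 + t*(12 - 9*x) - 45*x^2 + 76*x - 32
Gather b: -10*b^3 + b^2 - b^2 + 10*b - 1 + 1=-10*b^3 + 10*b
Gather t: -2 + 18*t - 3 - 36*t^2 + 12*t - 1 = -36*t^2 + 30*t - 6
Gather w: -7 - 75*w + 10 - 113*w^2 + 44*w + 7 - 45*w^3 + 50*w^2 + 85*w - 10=-45*w^3 - 63*w^2 + 54*w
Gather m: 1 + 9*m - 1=9*m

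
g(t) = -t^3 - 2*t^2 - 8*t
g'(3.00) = -47.00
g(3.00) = -69.00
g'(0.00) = -8.00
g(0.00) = 0.00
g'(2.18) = -30.98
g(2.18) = -37.31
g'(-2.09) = -12.74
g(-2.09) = 17.11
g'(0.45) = -10.41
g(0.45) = -4.10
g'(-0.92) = -6.86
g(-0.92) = 6.45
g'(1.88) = -26.12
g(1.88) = -28.75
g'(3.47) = -58.00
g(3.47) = -93.62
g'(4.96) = -101.64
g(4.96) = -210.91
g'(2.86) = -43.98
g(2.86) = -62.63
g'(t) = -3*t^2 - 4*t - 8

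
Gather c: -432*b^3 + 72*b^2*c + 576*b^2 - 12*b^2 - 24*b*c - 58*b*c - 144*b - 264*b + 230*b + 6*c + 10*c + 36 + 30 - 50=-432*b^3 + 564*b^2 - 178*b + c*(72*b^2 - 82*b + 16) + 16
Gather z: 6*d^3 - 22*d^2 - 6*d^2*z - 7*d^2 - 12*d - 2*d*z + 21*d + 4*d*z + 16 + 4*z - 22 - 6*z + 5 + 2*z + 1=6*d^3 - 29*d^2 + 9*d + z*(-6*d^2 + 2*d)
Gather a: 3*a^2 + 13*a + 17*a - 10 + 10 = 3*a^2 + 30*a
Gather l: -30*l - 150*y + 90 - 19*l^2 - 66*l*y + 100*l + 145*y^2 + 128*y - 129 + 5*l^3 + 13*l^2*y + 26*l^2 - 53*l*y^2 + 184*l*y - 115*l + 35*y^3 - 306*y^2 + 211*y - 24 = 5*l^3 + l^2*(13*y + 7) + l*(-53*y^2 + 118*y - 45) + 35*y^3 - 161*y^2 + 189*y - 63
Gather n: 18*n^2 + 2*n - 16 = 18*n^2 + 2*n - 16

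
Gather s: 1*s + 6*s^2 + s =6*s^2 + 2*s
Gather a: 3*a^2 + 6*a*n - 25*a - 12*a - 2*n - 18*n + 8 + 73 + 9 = 3*a^2 + a*(6*n - 37) - 20*n + 90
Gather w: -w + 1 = 1 - w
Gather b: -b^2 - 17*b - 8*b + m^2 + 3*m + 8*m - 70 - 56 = -b^2 - 25*b + m^2 + 11*m - 126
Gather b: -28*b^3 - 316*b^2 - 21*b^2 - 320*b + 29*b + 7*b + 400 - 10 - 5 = -28*b^3 - 337*b^2 - 284*b + 385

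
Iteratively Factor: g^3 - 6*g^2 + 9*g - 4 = (g - 1)*(g^2 - 5*g + 4) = (g - 1)^2*(g - 4)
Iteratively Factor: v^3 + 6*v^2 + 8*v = (v + 4)*(v^2 + 2*v) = v*(v + 4)*(v + 2)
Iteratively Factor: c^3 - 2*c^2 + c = (c - 1)*(c^2 - c) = c*(c - 1)*(c - 1)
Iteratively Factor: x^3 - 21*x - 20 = (x + 1)*(x^2 - x - 20) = (x - 5)*(x + 1)*(x + 4)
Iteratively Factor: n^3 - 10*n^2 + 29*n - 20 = (n - 4)*(n^2 - 6*n + 5) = (n - 4)*(n - 1)*(n - 5)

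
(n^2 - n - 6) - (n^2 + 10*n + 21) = -11*n - 27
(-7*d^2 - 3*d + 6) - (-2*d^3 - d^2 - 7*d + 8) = 2*d^3 - 6*d^2 + 4*d - 2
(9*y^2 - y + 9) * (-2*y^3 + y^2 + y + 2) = -18*y^5 + 11*y^4 - 10*y^3 + 26*y^2 + 7*y + 18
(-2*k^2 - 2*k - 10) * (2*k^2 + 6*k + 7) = -4*k^4 - 16*k^3 - 46*k^2 - 74*k - 70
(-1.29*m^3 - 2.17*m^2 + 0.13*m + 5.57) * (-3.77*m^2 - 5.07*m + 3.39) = 4.8633*m^5 + 14.7212*m^4 + 6.1387*m^3 - 29.0143*m^2 - 27.7992*m + 18.8823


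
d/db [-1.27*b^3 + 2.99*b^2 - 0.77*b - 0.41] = -3.81*b^2 + 5.98*b - 0.77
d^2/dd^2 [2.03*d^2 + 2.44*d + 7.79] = 4.06000000000000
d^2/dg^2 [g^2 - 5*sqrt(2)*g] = 2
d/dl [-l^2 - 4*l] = -2*l - 4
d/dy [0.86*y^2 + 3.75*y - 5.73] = 1.72*y + 3.75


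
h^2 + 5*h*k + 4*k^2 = (h + k)*(h + 4*k)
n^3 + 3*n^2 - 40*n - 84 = (n - 6)*(n + 2)*(n + 7)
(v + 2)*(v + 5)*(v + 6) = v^3 + 13*v^2 + 52*v + 60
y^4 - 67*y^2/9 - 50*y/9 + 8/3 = (y - 3)*(y - 1/3)*(y + 4/3)*(y + 2)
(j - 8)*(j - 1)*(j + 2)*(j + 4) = j^4 - 3*j^3 - 38*j^2 - 24*j + 64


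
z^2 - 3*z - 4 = (z - 4)*(z + 1)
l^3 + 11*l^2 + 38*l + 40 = (l + 2)*(l + 4)*(l + 5)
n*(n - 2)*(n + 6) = n^3 + 4*n^2 - 12*n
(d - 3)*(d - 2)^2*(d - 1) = d^4 - 8*d^3 + 23*d^2 - 28*d + 12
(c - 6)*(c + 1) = c^2 - 5*c - 6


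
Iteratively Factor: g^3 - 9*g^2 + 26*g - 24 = (g - 3)*(g^2 - 6*g + 8) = (g - 4)*(g - 3)*(g - 2)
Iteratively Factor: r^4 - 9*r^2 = (r - 3)*(r^3 + 3*r^2) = (r - 3)*(r + 3)*(r^2) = r*(r - 3)*(r + 3)*(r)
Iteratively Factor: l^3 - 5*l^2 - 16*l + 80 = (l - 4)*(l^2 - l - 20) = (l - 5)*(l - 4)*(l + 4)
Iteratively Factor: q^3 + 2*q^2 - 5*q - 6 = (q + 1)*(q^2 + q - 6) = (q - 2)*(q + 1)*(q + 3)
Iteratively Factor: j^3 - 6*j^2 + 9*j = (j - 3)*(j^2 - 3*j) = j*(j - 3)*(j - 3)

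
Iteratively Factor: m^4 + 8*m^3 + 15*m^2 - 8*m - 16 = (m - 1)*(m^3 + 9*m^2 + 24*m + 16) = (m - 1)*(m + 4)*(m^2 + 5*m + 4) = (m - 1)*(m + 1)*(m + 4)*(m + 4)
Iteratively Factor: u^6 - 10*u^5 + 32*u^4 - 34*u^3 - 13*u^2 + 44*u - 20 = (u - 1)*(u^5 - 9*u^4 + 23*u^3 - 11*u^2 - 24*u + 20) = (u - 2)*(u - 1)*(u^4 - 7*u^3 + 9*u^2 + 7*u - 10) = (u - 2)*(u - 1)^2*(u^3 - 6*u^2 + 3*u + 10) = (u - 5)*(u - 2)*(u - 1)^2*(u^2 - u - 2) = (u - 5)*(u - 2)^2*(u - 1)^2*(u + 1)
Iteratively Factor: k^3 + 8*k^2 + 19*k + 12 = (k + 1)*(k^2 + 7*k + 12) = (k + 1)*(k + 3)*(k + 4)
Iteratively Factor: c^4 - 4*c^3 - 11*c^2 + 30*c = (c - 2)*(c^3 - 2*c^2 - 15*c) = (c - 2)*(c + 3)*(c^2 - 5*c) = (c - 5)*(c - 2)*(c + 3)*(c)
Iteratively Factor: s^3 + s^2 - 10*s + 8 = (s + 4)*(s^2 - 3*s + 2) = (s - 1)*(s + 4)*(s - 2)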